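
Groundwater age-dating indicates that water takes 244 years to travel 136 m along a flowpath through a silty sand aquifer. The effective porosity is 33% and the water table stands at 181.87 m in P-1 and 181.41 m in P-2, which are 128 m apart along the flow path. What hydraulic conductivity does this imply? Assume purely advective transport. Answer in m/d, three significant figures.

Hydraulic gradient i = (181.87 − 181.41) / 128 = 0.46 / 128 = 0.003594
t = 244 years = 89060 d
v = L / t = 136 / 89060 = 0.001527 m/d
K = v · n / i = 0.001527 × 0.33 / 0.003594 = 0.140 m/d

0.140 m/d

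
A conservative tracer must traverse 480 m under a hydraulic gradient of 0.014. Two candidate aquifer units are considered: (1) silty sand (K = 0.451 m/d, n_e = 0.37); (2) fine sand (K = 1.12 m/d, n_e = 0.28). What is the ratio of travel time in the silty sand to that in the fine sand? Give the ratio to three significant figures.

3.28

Unit 1 (silty sand): v = 0.451×0.014/0.37 = 0.01706 m/d, t = 480/0.01706 = 28130 d
Unit 2 (fine sand): v = 1.12×0.014/0.28 = 0.05600 m/d, t = 480/0.05600 = 8571 d
t(silty sand) / t(fine sand) = 28130/8571 = 3.28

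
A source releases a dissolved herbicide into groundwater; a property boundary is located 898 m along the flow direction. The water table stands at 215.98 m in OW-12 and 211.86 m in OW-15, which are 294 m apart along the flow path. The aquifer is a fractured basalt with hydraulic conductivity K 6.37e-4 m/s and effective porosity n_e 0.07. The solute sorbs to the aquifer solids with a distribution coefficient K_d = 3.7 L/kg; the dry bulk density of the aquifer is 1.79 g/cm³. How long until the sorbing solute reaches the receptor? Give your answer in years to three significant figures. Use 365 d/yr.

Hydraulic gradient i = (215.98 − 211.86) / 294 = 4.12 / 294 = 0.01401
K = 6.37e-4 m/s × 86400 s/d = 55.04 m/d
Specific discharge q = 55.04 × 0.01401 = 0.7713 m/d
v = Ki/n = 55.04·0.01401/0.07 = 11.02 m/d
Retardation R = 1 + ρ_b·K_d/n = 1 + 1.79×3.7/0.07 = 95.61
Contaminant velocity v_c = v/R = 11.02/95.61 = 0.1152 m/d
t = L/v_c = 898/0.1152 = 7793 d
   = 7793/365 = 21.4 yr

21.4 years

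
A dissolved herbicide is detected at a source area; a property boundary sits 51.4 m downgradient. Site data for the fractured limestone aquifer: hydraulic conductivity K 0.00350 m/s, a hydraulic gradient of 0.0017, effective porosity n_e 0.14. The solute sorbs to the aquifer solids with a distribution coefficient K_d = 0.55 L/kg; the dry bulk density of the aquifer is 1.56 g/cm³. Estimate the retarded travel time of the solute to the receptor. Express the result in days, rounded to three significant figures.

K = 0.00350 m/s × 86400 s/d = 302.4 m/d
q = Ki = 302.4 × 0.0017 = 0.5141 m/d
Average linear velocity = 0.5141 / 0.14 = 3.672 m/d
Retardation R = 1 + ρ_b·K_d/n = 1 + 1.56×0.55/0.14 = 7.129
Contaminant velocity v_c = v/R = 3.672/7.129 = 0.5151 m/d
t = L/v_c = 51.4/0.5151 = 99.78 d

99.8 days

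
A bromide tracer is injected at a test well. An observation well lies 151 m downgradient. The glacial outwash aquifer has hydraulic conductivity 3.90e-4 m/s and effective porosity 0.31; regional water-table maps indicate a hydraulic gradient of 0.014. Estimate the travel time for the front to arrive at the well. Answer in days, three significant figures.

99.2 days

K = 3.90e-4 m/s × 86400 s/d = 33.70 m/d
q = Ki = 33.70 × 0.014 = 0.4717 m/d
Average linear velocity = 0.4717 / 0.31 = 1.522 m/d
t = L / v = 151 / 1.522 = 99.23 d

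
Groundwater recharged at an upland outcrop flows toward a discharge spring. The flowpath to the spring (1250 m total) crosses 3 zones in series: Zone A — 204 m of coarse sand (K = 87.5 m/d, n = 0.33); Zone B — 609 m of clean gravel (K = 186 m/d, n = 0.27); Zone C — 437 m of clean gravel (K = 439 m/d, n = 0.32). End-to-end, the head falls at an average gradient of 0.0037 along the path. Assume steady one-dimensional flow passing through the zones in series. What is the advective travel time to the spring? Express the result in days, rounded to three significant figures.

530 days

Steady 1-D flow in series ⇒ the Darcy flux q is identical in every zone and the zone head losses add (resistances L/K in series).
Σ(L/K) = 204/87.5 + 609/186 + 437/439 = 2.331 + 3.274 + 0.9954 = 6.601 d
K_eq = L_total / Σ(L/K) = 1250 / 6.601 = 189.4 m/d
q = K_eq · i = 189.4 × 0.0037 = 0.7006 m/d (same in every zone)
Zone A: v = q/n = 0.7006/0.33 = 2.123 m/d → t_A = 204/2.123 = 96.08 d
Zone B: v = q/n = 0.7006/0.27 = 2.595 m/d → t_B = 609/2.595 = 234.7 d
Zone C: v = q/n = 0.7006/0.32 = 2.190 m/d → t_C = 437/2.190 = 199.6 d
Total t = 96.08 + 234.7 + 199.6 = 530.4 d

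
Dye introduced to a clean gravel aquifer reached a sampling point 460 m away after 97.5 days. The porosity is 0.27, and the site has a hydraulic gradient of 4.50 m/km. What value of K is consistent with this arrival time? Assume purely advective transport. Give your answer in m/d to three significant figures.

283 m/d

v = L / t = 460 / 97.5 = 4.718 m/d
K = v · n / i = 4.718 × 0.27 / 0.0045 = 283 m/d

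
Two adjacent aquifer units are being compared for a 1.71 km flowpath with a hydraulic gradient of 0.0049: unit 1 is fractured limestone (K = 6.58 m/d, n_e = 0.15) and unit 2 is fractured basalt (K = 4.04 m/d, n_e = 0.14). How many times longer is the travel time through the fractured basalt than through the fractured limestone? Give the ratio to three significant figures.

Unit 1 (fractured limestone): v = 6.58×0.0049/0.15 = 0.2149 m/d, t = 1710/0.2149 = 7955 d
Unit 2 (fractured basalt): v = 4.04×0.0049/0.14 = 0.1414 m/d, t = 1710/0.1414 = 12090 d
t(fractured basalt) / t(fractured limestone) = 12090/7955 = 1.52

1.52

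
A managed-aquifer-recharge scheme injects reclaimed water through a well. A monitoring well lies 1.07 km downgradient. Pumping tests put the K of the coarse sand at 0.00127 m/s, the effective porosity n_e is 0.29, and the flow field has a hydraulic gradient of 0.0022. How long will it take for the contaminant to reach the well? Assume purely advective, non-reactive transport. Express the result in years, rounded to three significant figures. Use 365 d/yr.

K = 0.00127 m/s × 86400 s/d = 109.7 m/d
q = Ki = 109.7 × 0.0022 = 0.2414 m/d
v_s = q/n_e = 0.2414/0.29 = 0.8324 m/d
L = 1.07 km = 1070 m
t = L / v = 1070 / 0.8324 = 1285 d
   = 1285 / 365 = 3.52 yr

3.52 years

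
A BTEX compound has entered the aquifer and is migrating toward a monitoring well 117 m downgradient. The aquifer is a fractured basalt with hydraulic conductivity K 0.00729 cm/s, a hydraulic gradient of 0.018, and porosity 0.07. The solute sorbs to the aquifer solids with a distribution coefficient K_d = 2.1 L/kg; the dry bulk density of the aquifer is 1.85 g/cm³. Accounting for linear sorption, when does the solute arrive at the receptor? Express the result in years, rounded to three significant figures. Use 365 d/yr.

11.2 years

K = 0.00729 cm/s × 864 = 6.299 m/d
Darcy flux q = K·i = 6.299 × 0.018 = 0.1134 m/d
v = Ki/n = 6.299·0.018/0.07 = 1.620 m/d
Retardation R = 1 + ρ_b·K_d/n = 1 + 1.85×2.1/0.07 = 56.50
Contaminant velocity v_c = v/R = 1.620/56.50 = 0.02867 m/d
t = L/v_c = 117/0.02867 = 4081 d
   = 4081/365 = 11.2 yr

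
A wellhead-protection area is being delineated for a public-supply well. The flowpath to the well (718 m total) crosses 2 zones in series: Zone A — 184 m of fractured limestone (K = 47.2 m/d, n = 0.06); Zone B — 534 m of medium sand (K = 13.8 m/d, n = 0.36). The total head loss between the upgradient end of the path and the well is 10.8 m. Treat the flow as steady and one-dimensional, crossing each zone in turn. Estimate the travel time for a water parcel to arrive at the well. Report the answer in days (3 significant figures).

802 days

Continuity: the same q passes through each zone, so ΔH = q·Σ(L_j/K_j) — the zones act as resistances in series.
Σ(L/K) = 184/47.2 + 534/13.8 = 3.898 + 38.70 = 42.59 d
q = ΔH / Σ(L/K) = 10.8 / 42.59 = 0.2536 m/d (same in every zone)
Zone A: v = q/n = 0.2536/0.06 = 4.226 m/d → t_A = 184/4.226 = 43.54 d
Zone B: v = q/n = 0.2536/0.36 = 0.7043 m/d → t_B = 534/0.7043 = 758.2 d
Total t = 43.54 + 758.2 = 801.7 d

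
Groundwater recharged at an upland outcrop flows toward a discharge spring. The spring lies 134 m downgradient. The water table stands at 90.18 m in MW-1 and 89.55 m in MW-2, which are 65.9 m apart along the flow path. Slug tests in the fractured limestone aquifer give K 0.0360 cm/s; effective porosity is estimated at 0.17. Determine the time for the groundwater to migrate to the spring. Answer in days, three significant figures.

76.6 days

Hydraulic gradient i = (90.18 − 89.55) / 65.9 = 0.63 / 65.9 = 0.009560
K = 0.0360 cm/s × 864 = 31.10 m/d
Darcy flux q = K·i = 31.10 × 0.009560 = 0.2974 m/d
Average linear velocity = 0.2974 / 0.17 = 1.749 m/d
t = L / v = 134 / 1.749 = 76.61 d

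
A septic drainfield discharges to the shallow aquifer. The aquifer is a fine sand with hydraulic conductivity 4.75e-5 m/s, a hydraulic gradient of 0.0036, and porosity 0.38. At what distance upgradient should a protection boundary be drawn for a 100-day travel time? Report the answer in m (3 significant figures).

K = 4.75e-5 m/s × 86400 s/d = 4.104 m/d
q = Ki = 4.104 × 0.0036 = 0.01477 m/d
Seepage velocity v = q / n = 0.01477 / 0.38 = 0.03888 m/d
L = v × T = 0.03888 × 100 = 3.888 m

3.89 m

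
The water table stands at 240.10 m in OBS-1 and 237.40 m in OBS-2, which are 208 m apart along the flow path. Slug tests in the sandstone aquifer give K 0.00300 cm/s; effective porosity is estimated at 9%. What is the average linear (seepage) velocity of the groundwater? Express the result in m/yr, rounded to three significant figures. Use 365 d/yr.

136 m/yr

Hydraulic gradient i = (240.10 − 237.40) / 208 = 2.70 / 208 = 0.01298
K = 0.00300 cm/s × 864 = 2.592 m/d
Darcy flux q = K·i = 2.592 × 0.01298 = 0.03365 m/d
Average linear velocity = 0.03365 / 0.09 = 0.3738 m/d
   = 0.3738 × 365 = 136 m/yr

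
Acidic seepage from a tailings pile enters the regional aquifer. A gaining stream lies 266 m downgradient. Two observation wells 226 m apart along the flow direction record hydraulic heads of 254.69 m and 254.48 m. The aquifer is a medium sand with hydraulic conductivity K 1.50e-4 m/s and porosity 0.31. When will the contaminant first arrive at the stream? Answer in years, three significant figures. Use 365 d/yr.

18.8 years

Hydraulic gradient i = (254.69 − 254.48) / 226 = 0.21 / 226 = 9.292e-4
K = 1.50e-4 m/s × 86400 s/d = 12.96 m/d
Specific discharge q = 12.96 × 9.292e-4 = 0.01204 m/d
v = Ki/n = 12.96·9.292e-4/0.31 = 0.03885 m/d
t = L / v = 266 / 0.03885 = 6847 d
   = 6847 / 365 = 18.8 yr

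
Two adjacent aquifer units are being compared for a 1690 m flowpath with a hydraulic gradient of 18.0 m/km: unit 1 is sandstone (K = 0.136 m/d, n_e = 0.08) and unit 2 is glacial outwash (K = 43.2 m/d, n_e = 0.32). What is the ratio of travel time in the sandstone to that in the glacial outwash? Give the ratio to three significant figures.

Unit 1 (sandstone): v = 0.136×0.018/0.08 = 0.03060 m/d, t = 1690/0.03060 = 55230 d
Unit 2 (glacial outwash): v = 43.2×0.018/0.32 = 2.430 m/d, t = 1690/2.430 = 695.5 d
t(sandstone) / t(glacial outwash) = 55230/695.5 = 79.4

79.4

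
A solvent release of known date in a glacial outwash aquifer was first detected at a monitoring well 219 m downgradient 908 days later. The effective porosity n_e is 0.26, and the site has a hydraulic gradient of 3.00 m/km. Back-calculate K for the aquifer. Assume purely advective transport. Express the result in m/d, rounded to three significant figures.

v = L / t = 219 / 908 = 0.2412 m/d
K = v · n / i = 0.2412 × 0.26 / 0.0030 = 20.9 m/d

20.9 m/d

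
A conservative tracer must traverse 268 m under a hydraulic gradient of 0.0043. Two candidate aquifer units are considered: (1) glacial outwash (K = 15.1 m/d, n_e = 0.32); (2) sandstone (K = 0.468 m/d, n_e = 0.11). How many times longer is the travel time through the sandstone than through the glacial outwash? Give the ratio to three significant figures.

11.1

Unit 1 (glacial outwash): v = 15.1×0.0043/0.32 = 0.2029 m/d, t = 268/0.2029 = 1321 d
Unit 2 (sandstone): v = 0.468×0.0043/0.11 = 0.01829 m/d, t = 268/0.01829 = 14650 d
t(sandstone) / t(glacial outwash) = 14650/1321 = 11.1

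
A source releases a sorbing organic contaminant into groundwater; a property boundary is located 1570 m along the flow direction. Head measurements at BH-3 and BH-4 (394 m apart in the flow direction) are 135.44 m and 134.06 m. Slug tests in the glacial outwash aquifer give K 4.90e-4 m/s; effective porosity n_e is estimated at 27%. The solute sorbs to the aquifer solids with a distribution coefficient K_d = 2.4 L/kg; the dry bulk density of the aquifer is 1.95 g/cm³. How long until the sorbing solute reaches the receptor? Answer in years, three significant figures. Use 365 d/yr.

Hydraulic gradient i = (135.44 − 134.06) / 394 = 1.38 / 394 = 0.003503
K = 4.90e-4 m/s × 86400 s/d = 42.34 m/d
Darcy flux q = K·i = 42.34 × 0.003503 = 0.1483 m/d
Average linear velocity = 0.1483 / 0.27 = 0.5492 m/d
Retardation R = 1 + ρ_b·K_d/n = 1 + 1.95×2.4/0.27 = 18.33
Contaminant velocity v_c = v/R = 0.5492/18.33 = 0.02996 m/d
t = L/v_c = 1570/0.02996 = 52410 d
   = 52410/365 = 144 yr

144 years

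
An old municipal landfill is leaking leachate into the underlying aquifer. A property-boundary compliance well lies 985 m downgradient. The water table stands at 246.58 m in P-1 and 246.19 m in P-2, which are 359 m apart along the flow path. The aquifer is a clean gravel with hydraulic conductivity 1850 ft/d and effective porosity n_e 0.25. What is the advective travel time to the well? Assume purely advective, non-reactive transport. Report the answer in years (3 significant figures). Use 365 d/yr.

Hydraulic gradient i = (246.58 − 246.19) / 359 = 0.39 / 359 = 0.001086
K = 1850 ft/d × 0.3048 = 563.9 m/d
Specific discharge q = 563.9 × 0.001086 = 0.6126 m/d
Average linear velocity = 0.6126 / 0.25 = 2.450 m/d
t = L / v = 985 / 2.450 = 402.0 d
   = 402.0 / 365 = 1.10 yr

1.10 years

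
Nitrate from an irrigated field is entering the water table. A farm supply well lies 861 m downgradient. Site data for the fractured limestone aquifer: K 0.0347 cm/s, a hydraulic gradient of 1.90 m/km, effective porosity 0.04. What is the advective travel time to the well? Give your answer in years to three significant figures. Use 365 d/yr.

K = 0.0347 cm/s × 864 = 29.98 m/d
Darcy flux q = K·i = 29.98 × 0.0019 = 0.05696 m/d
Average linear velocity = 0.05696 / 0.04 = 1.424 m/d
t = L / v = 861 / 1.424 = 604.6 d
   = 604.6 / 365 = 1.66 yr

1.66 years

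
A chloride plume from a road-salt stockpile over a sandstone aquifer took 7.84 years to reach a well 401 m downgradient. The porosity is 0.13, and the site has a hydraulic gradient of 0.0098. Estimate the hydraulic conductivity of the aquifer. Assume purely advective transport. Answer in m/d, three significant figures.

1.86 m/d

t = 7.84 years = 2862 d
v = L / t = 401 / 2862 = 0.1401 m/d
K = v · n / i = 0.1401 × 0.13 / 0.0098 = 1.86 m/d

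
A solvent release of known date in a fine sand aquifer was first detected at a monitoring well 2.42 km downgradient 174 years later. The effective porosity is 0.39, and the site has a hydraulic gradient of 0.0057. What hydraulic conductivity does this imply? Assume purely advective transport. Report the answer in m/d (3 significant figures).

t = 174 years = 63510 d
L = 2.42 km = 2420 m
v = L / t = 2420 / 63510 = 0.03810 m/d
K = v · n / i = 0.03810 × 0.39 / 0.0057 = 2.61 m/d

2.61 m/d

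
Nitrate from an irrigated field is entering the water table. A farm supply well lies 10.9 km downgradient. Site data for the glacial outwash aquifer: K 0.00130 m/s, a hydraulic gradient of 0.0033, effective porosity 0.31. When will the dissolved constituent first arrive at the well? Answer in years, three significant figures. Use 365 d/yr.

K = 0.00130 m/s × 86400 s/d = 112.3 m/d
Darcy flux q = K·i = 112.3 × 0.0033 = 0.3707 m/d
v_s = q/n_e = 0.3707/0.31 = 1.196 m/d
L = 10.9 km = 10900 m
t = L / v = 10900 / 1.196 = 9116 d
   = 9116 / 365 = 25.0 yr

25.0 years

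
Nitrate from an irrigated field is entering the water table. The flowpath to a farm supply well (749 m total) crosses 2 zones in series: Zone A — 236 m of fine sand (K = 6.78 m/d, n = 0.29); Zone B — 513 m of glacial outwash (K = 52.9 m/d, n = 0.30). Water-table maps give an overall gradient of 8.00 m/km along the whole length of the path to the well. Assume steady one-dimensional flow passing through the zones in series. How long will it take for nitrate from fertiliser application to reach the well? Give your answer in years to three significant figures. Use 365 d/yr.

4.52 years

Continuity: the same q passes through each zone, so ΔH = q·Σ(L_j/K_j) — the zones act as resistances in series.
Σ(L/K) = 236/6.78 + 513/52.9 = 34.81 + 9.698 = 44.51 d
K_eq = L_total / Σ(L/K) = 749 / 44.51 = 16.83 m/d
q = K_eq · i = 16.83 × 0.0080 = 0.1346 m/d (same in every zone)
Zone A: v = q/n = 0.1346/0.29 = 0.4643 m/d → t_A = 236/0.4643 = 508.3 d
Zone B: v = q/n = 0.1346/0.30 = 0.4488 m/d → t_B = 513/0.4488 = 1143 d
Total t = 508.3 + 1143 = 1651 d
   = 1651 / 365 = 4.52 yr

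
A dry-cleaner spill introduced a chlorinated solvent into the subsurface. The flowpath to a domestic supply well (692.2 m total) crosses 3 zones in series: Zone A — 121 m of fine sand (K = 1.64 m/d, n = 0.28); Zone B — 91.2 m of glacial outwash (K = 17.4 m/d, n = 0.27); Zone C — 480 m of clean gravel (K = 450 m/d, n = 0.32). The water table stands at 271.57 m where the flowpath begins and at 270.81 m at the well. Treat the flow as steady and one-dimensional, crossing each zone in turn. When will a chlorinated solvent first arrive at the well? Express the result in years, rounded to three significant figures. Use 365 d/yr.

61.2 years

Total head drop ΔH = 271.57 − 270.81 = 0.76 m
Continuity: the same q passes through each zone, so ΔH = q·Σ(L_j/K_j) — the zones act as resistances in series.
Σ(L/K) = 121/1.64 + 91.2/17.4 + 480/450 = 73.78 + 5.241 + 1.067 = 80.09 d
q = ΔH / Σ(L/K) = 0.76 / 80.09 = 0.009489 m/d (same in every zone)
Zone A: v = q/n = 0.009489/0.28 = 0.03389 m/d → t_A = 121/0.03389 = 3570 d
Zone B: v = q/n = 0.009489/0.27 = 0.03515 m/d → t_B = 91.2/0.03515 = 2595 d
Zone C: v = q/n = 0.009489/0.32 = 0.02965 m/d → t_C = 480/0.02965 = 16190 d
Total t = 3570 + 2595 + 16190 = 22350 d
   = 22350 / 365 = 61.2 yr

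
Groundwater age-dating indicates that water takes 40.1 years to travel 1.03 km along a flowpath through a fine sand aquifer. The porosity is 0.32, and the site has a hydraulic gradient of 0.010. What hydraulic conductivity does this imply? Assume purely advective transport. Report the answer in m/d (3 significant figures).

t = 40.1 years = 14640 d
L = 1.03 km = 1030 m
v = L / t = 1030 / 14640 = 0.07037 m/d
K = v · n / i = 0.07037 × 0.32 / 0.010 = 2.25 m/d

2.25 m/d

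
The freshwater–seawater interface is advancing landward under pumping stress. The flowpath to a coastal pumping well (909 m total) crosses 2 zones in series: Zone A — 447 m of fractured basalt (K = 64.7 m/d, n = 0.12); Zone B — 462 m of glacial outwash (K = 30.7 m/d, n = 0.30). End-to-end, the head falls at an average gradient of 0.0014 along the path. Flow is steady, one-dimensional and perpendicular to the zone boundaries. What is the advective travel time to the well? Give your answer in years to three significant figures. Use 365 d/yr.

For zones in series the flux q is common to all zones; the equivalent conductivity is the harmonic (thickness-weighted) mean, K_eq = L_total / Σ(L_j/K_j).
Σ(L/K) = 447/64.7 + 462/30.7 = 6.909 + 15.05 = 21.96 d
K_eq = L_total / Σ(L/K) = 909 / 21.96 = 41.40 m/d
q = K_eq · i = 41.40 × 0.0014 = 0.05796 m/d (same in every zone)
Zone A: v = q/n = 0.05796/0.12 = 0.4830 m/d → t_A = 447/0.4830 = 925.5 d
Zone B: v = q/n = 0.05796/0.30 = 0.1932 m/d → t_B = 462/0.1932 = 2391 d
Total t = 925.5 + 2391 = 3317 d
   = 3317 / 365 = 9.09 yr

9.09 years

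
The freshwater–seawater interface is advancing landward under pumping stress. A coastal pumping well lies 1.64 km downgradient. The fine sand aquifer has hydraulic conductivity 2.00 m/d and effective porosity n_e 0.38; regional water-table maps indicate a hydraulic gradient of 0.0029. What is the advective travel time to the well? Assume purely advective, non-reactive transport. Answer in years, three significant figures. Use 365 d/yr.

294 years

Darcy flux q = K·i = 2.00 × 0.0029 = 0.005800 m/d
Average linear velocity = 0.005800 / 0.38 = 0.01526 m/d
L = 1.64 km = 1640 m
t = L / v = 1640 / 0.01526 = 107400 d
   = 107400 / 365 = 294 yr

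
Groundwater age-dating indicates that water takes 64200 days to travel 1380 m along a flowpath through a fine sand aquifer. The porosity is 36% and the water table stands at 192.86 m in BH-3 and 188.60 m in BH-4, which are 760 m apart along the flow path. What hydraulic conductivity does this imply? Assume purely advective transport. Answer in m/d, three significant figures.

Hydraulic gradient i = (192.86 − 188.60) / 760 = 4.26 / 760 = 0.005605
v = L / t = 1380 / 64200 = 0.02150 m/d
K = v · n / i = 0.02150 × 0.36 / 0.005605 = 1.38 m/d

1.38 m/d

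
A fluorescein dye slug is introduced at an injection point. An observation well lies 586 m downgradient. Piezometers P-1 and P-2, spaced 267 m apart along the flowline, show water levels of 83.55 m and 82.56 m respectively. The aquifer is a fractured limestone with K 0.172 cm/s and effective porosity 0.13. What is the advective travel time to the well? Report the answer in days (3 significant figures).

138 days

Hydraulic gradient i = (83.55 − 82.56) / 267 = 0.99 / 267 = 0.003708
K = 0.172 cm/s × 864 = 148.6 m/d
Darcy flux q = K·i = 148.6 × 0.003708 = 0.5510 m/d
v_s = q/n_e = 0.5510/0.13 = 4.239 m/d
t = L / v = 586 / 4.239 = 138.3 d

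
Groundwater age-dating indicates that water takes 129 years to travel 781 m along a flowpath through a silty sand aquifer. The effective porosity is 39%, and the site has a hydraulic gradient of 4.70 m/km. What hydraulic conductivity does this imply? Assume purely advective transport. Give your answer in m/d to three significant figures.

1.38 m/d

t = 129 years = 47090 d
v = L / t = 781 / 47090 = 0.01659 m/d
K = v · n / i = 0.01659 × 0.39 / 0.0047 = 1.38 m/d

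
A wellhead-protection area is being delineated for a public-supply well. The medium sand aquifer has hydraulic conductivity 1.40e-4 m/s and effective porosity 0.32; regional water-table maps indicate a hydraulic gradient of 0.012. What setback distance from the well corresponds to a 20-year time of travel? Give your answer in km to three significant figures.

3.31 km

K = 1.40e-4 m/s × 86400 s/d = 12.10 m/d
Darcy flux q = K·i = 12.10 × 0.012 = 0.1452 m/d
Average linear velocity = 0.1452 / 0.32 = 0.4536 m/d
T = 20 yr × 365 = 7300 d
L = v × T = 0.4536 × 7300 = 3311 m
   = 3.31 km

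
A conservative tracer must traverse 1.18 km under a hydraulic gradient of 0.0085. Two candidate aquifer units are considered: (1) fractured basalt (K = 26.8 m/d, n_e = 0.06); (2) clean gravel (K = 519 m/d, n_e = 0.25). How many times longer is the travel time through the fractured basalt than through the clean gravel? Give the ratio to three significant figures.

Unit 1 (fractured basalt): v = 26.8×0.0085/0.06 = 3.797 m/d, t = 1180/3.797 = 310.8 d
Unit 2 (clean gravel): v = 519×0.0085/0.25 = 17.65 m/d, t = 1180/17.65 = 66.87 d
t(fractured basalt) / t(clean gravel) = 310.8/66.87 = 4.65

4.65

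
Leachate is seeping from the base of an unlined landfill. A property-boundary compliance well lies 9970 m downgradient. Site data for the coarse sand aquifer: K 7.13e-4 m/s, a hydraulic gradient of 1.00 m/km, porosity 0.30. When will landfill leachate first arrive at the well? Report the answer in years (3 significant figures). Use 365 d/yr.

K = 7.13e-4 m/s × 86400 s/d = 61.60 m/d
q = Ki = 61.60 × 0.0010 = 0.06160 m/d
Average linear velocity = 0.06160 / 0.30 = 0.2053 m/d
t = L / v = 9970 / 0.2053 = 48550 d
   = 48550 / 365 = 133 yr

133 years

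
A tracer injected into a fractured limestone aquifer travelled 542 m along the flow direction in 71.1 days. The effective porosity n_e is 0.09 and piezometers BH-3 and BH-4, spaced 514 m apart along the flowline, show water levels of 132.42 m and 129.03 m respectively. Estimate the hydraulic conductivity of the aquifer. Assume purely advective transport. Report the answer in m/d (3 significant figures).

104 m/d

Hydraulic gradient i = (132.42 − 129.03) / 514 = 3.39 / 514 = 0.006595
v = L / t = 542 / 71.1 = 7.623 m/d
K = v · n / i = 7.623 × 0.09 / 0.006595 = 104 m/d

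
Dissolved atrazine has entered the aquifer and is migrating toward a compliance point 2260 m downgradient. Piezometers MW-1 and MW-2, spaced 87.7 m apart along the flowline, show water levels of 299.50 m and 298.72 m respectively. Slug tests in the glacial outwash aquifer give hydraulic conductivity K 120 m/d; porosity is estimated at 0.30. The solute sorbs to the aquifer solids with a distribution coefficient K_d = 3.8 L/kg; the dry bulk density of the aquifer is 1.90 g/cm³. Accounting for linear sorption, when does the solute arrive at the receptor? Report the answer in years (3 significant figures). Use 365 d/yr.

Hydraulic gradient i = (299.50 − 298.72) / 87.7 = 0.78 / 87.7 = 0.008894
q = Ki = 120 × 0.008894 = 1.067 m/d
v_s = q/n_e = 1.067/0.30 = 3.558 m/d
Retardation R = 1 + ρ_b·K_d/n = 1 + 1.90×3.8/0.30 = 25.07
Contaminant velocity v_c = v/R = 3.558/25.07 = 0.1419 m/d
t = L/v_c = 2260/0.1419 = 15920 d
   = 15920/365 = 43.6 yr

43.6 years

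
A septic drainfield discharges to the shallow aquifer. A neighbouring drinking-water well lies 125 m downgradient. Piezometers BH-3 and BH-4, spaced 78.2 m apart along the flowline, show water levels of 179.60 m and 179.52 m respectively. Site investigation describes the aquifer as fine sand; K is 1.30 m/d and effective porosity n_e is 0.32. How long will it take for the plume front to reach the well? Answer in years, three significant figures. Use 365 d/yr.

82.4 years

Hydraulic gradient i = (179.60 − 179.52) / 78.2 = 0.08 / 78.2 = 0.001023
q = Ki = 1.30 × 0.001023 = 0.001330 m/d
v_s = q/n_e = 0.001330/0.32 = 0.004156 m/d
t = L / v = 125 / 0.004156 = 30080 d
   = 30080 / 365 = 82.4 yr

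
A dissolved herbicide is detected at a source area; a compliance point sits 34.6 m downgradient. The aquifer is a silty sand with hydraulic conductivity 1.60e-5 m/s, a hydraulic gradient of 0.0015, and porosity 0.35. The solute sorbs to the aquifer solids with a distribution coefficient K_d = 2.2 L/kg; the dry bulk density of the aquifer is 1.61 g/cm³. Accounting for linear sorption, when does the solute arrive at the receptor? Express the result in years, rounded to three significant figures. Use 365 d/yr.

K = 1.60e-5 m/s × 86400 s/d = 1.382 m/d
Specific discharge q = 1.382 × 0.0015 = 0.002074 m/d
Average linear velocity = 0.002074 / 0.35 = 0.005925 m/d
Retardation R = 1 + ρ_b·K_d/n = 1 + 1.61×2.2/0.35 = 11.12
Contaminant velocity v_c = v/R = 0.005925/11.12 = 5.328e-4 m/d
t = L/v_c = 34.6/5.328e-4 = 64940 d
   = 64940/365 = 178 yr

178 years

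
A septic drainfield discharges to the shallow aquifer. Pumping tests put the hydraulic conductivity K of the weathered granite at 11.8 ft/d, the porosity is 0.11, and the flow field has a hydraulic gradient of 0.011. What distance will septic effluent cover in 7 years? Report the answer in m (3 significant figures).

K = 11.8 ft/d × 0.3048 = 3.597 m/d
Darcy flux q = K·i = 3.597 × 0.011 = 0.03956 m/d
v_s = q/n_e = 0.03956/0.11 = 0.3597 m/d
T = 7 yr × 365 = 2555 d
L = v × T = 0.3597 × 2555 = 918.9 m

919 m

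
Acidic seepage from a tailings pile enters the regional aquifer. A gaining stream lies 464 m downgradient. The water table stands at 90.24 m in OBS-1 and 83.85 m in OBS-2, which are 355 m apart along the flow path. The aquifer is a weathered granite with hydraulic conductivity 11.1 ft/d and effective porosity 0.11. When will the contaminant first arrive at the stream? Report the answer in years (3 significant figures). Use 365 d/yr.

2.30 years

Hydraulic gradient i = (90.24 − 83.85) / 355 = 6.39 / 355 = 0.01800
K = 11.1 ft/d × 0.3048 = 3.383 m/d
Specific discharge q = 3.383 × 0.01800 = 0.06090 m/d
Seepage velocity v = q / n = 0.06090 / 0.11 = 0.5536 m/d
t = L / v = 464 / 0.5536 = 838.1 d
   = 838.1 / 365 = 2.30 yr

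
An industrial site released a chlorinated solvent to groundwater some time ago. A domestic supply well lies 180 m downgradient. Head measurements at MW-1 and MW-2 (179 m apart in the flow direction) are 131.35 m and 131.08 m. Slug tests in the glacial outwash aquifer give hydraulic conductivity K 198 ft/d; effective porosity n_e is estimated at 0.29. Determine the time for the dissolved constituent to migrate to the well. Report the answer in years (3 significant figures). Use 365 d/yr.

Hydraulic gradient i = (131.35 − 131.08) / 179 = 0.27 / 179 = 0.001508
K = 198 ft/d × 0.3048 = 60.35 m/d
Darcy flux q = K·i = 60.35 × 0.001508 = 0.09103 m/d
v_s = q/n_e = 0.09103/0.29 = 0.3139 m/d
t = L / v = 180 / 0.3139 = 573.4 d
   = 573.4 / 365 = 1.57 yr

1.57 years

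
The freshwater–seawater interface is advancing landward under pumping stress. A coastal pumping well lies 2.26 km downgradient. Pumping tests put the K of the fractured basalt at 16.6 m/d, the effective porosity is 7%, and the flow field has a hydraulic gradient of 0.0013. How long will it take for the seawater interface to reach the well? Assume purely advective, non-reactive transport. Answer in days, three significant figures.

7330 days

Darcy flux q = K·i = 16.6 × 0.0013 = 0.02158 m/d
v = Ki/n = 16.6·0.0013/0.07 = 0.3083 m/d
L = 2.26 km = 2260 m
t = L / v = 2260 / 0.3083 = 7331 d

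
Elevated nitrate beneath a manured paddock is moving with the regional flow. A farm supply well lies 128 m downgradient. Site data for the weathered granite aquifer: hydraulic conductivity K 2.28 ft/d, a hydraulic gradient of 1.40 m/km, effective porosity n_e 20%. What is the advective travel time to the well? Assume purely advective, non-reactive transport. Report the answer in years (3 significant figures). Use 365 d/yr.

72.1 years

K = 2.28 ft/d × 0.3048 = 0.6949 m/d
Darcy flux q = K·i = 0.6949 × 0.0014 = 9.729e-4 m/d
Average linear velocity = 9.729e-4 / 0.20 = 0.004865 m/d
t = L / v = 128 / 0.004865 = 26310 d
   = 26310 / 365 = 72.1 yr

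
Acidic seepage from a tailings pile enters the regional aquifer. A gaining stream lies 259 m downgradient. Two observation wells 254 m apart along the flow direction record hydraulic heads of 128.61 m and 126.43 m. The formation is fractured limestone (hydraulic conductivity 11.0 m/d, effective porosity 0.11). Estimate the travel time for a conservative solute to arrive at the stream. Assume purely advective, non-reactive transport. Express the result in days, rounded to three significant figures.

Hydraulic gradient i = (128.61 − 126.43) / 254 = 2.18 / 254 = 0.008583
Darcy flux q = K·i = 11.0 × 0.008583 = 0.09441 m/d
v_s = q/n_e = 0.09441/0.11 = 0.8583 m/d
t = L / v = 259 / 0.8583 = 301.8 d

302 days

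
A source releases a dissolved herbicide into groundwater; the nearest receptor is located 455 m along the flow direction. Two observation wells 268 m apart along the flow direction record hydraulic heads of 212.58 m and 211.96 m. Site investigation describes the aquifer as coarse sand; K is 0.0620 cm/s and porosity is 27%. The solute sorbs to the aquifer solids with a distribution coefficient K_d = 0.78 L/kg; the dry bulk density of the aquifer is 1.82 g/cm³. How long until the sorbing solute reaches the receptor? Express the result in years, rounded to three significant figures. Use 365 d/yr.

17.0 years

Hydraulic gradient i = (212.58 − 211.96) / 268 = 0.62 / 268 = 0.002313
K = 0.0620 cm/s × 864 = 53.57 m/d
Specific discharge q = 53.57 × 0.002313 = 0.1239 m/d
v = Ki/n = 53.57·0.002313/0.27 = 0.4590 m/d
Retardation R = 1 + ρ_b·K_d/n = 1 + 1.82×0.78/0.27 = 6.258
Contaminant velocity v_c = v/R = 0.4590/6.258 = 0.07335 m/d
t = L/v_c = 455/0.07335 = 6203 d
   = 6203/365 = 17.0 yr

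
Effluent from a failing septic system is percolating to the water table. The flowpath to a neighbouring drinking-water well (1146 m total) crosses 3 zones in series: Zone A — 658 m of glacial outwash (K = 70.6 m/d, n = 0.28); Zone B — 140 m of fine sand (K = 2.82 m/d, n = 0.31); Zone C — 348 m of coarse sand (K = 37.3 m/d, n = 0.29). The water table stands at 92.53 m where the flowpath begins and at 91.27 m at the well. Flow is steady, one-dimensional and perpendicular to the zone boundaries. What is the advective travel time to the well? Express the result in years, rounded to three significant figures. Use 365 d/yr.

Total head drop ΔH = 92.53 − 91.27 = 1.26 m
Continuity: the same q passes through each zone, so ΔH = q·Σ(L_j/K_j) — the zones act as resistances in series.
Σ(L/K) = 658/70.6 + 140/2.82 + 348/37.3 = 9.320 + 49.65 + 9.330 = 68.30 d
q = ΔH / Σ(L/K) = 1.26 / 68.30 = 0.01845 m/d (same in every zone)
Zone A: v = q/n = 0.01845/0.28 = 0.06589 m/d → t_A = 658/0.06589 = 9986 d
Zone B: v = q/n = 0.01845/0.31 = 0.05951 m/d → t_B = 140/0.05951 = 2352 d
Zone C: v = q/n = 0.01845/0.29 = 0.06362 m/d → t_C = 348/0.06362 = 5470 d
Total t = 9986 + 2352 + 5470 = 17810 d
   = 17810 / 365 = 48.8 yr

48.8 years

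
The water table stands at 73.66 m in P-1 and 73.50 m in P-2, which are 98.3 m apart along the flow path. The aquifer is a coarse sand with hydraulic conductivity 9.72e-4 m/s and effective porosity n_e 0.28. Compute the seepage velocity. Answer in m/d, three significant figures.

0.488 m/d

Hydraulic gradient i = (73.66 − 73.50) / 98.3 = 0.16 / 98.3 = 0.001628
K = 9.72e-4 m/s × 86400 s/d = 83.98 m/d
q = Ki = 83.98 × 0.001628 = 0.1367 m/d
v = Ki/n = 83.98·0.001628/0.28 = 0.4882 m/d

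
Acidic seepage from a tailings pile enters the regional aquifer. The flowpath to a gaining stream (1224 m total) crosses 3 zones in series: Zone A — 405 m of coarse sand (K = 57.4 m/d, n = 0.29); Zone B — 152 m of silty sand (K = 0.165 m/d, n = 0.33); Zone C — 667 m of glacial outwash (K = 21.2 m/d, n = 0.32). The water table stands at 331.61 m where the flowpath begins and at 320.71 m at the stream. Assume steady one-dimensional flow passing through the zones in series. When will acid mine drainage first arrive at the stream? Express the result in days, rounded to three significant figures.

Total head drop ΔH = 331.61 − 320.71 = 10.90 m
Continuity: the same q passes through each zone, so ΔH = q·Σ(L_j/K_j) — the zones act as resistances in series.
Σ(L/K) = 405/57.4 + 152/0.165 + 667/21.2 = 7.056 + 921.2 + 31.46 = 959.7 d
q = ΔH / Σ(L/K) = 10.90 / 959.7 = 0.01136 m/d (same in every zone)
Zone A: v = q/n = 0.01136/0.29 = 0.03916 m/d → t_A = 405/0.03916 = 10340 d
Zone B: v = q/n = 0.01136/0.33 = 0.03442 m/d → t_B = 152/0.03442 = 4417 d
Zone C: v = q/n = 0.01136/0.32 = 0.03549 m/d → t_C = 667/0.03549 = 18790 d
Total t = 10340 + 4417 + 18790 = 33550 d

33600 days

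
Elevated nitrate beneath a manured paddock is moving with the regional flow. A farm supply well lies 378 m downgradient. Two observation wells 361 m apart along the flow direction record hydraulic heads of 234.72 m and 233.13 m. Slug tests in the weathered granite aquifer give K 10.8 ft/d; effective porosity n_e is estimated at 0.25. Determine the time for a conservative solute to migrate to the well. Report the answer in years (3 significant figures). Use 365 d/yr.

Hydraulic gradient i = (234.72 − 233.13) / 361 = 1.59 / 361 = 0.004404
K = 10.8 ft/d × 0.3048 = 3.292 m/d
Darcy flux q = K·i = 3.292 × 0.004404 = 0.01450 m/d
Average linear velocity = 0.01450 / 0.25 = 0.05799 m/d
t = L / v = 378 / 0.05799 = 6518 d
   = 6518 / 365 = 17.9 yr

17.9 years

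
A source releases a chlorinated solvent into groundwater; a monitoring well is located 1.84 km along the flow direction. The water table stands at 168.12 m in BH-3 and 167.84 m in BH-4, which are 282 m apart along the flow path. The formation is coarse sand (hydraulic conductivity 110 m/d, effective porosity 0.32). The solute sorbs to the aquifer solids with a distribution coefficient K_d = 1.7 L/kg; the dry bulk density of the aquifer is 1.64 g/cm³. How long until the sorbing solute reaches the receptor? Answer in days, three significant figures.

Hydraulic gradient i = (168.12 − 167.84) / 282 = 0.28 / 282 = 9.929e-4
Specific discharge q = 110 × 9.929e-4 = 0.1092 m/d
Average linear velocity = 0.1092 / 0.32 = 0.3413 m/d
Retardation R = 1 + ρ_b·K_d/n = 1 + 1.64×1.7/0.32 = 9.712
Contaminant velocity v_c = v/R = 0.3413/9.712 = 0.03514 m/d
L = 1.84 km = 1840 m
t = L/v_c = 1840/0.03514 = 52360 d

52400 days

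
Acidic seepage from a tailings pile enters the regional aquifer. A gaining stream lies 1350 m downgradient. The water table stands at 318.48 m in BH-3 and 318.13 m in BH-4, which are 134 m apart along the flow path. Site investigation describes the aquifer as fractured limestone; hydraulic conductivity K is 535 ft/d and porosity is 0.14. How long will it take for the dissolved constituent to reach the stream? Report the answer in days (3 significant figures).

444 days

Hydraulic gradient i = (318.48 − 318.13) / 134 = 0.35 / 134 = 0.002612
K = 535 ft/d × 0.3048 = 163.1 m/d
Specific discharge q = 163.1 × 0.002612 = 0.4259 m/d
v = Ki/n = 163.1·0.002612/0.14 = 3.042 m/d
t = L / v = 1350 / 3.042 = 443.7 d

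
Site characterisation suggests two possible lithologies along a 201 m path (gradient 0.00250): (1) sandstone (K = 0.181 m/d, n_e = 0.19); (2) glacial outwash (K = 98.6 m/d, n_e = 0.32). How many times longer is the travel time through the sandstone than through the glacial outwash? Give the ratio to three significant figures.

Unit 1 (sandstone): v = 0.181×0.0025/0.19 = 0.002382 m/d, t = 201/0.002382 = 84400 d
Unit 2 (glacial outwash): v = 98.6×0.0025/0.32 = 0.7703 m/d, t = 201/0.7703 = 260.9 d
t(sandstone) / t(glacial outwash) = 84400/260.9 = 323

323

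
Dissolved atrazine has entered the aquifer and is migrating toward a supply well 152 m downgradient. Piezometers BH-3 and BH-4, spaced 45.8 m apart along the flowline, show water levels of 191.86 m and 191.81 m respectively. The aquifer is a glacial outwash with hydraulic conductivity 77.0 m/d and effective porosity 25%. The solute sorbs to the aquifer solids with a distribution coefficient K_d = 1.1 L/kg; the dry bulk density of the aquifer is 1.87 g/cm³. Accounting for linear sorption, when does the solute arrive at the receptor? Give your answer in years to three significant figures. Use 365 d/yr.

11.4 years

Hydraulic gradient i = (191.86 − 191.81) / 45.8 = 0.05 / 45.8 = 0.001092
q = Ki = 77.0 × 0.001092 = 0.08406 m/d
Average linear velocity = 0.08406 / 0.25 = 0.3362 m/d
Retardation R = 1 + ρ_b·K_d/n = 1 + 1.87×1.1/0.25 = 9.228
Contaminant velocity v_c = v/R = 0.3362/9.228 = 0.03644 m/d
t = L/v_c = 152/0.03644 = 4172 d
   = 4172/365 = 11.4 yr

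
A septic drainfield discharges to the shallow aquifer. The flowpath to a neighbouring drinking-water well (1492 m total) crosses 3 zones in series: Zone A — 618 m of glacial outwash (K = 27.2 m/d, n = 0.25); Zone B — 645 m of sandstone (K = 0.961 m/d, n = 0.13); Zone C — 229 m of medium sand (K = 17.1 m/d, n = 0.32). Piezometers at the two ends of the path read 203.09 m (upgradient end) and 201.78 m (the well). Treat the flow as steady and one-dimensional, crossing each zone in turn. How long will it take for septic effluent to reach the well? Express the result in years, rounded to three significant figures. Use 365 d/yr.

Total head drop ΔH = 203.09 − 201.78 = 1.31 m
Steady 1-D flow in series ⇒ the Darcy flux q is identical in every zone and the zone head losses add (resistances L/K in series).
Σ(L/K) = 618/27.2 + 645/0.961 + 229/17.1 = 22.72 + 671.2 + 13.39 = 707.3 d
q = ΔH / Σ(L/K) = 1.31 / 707.3 = 0.001852 m/d (same in every zone)
Zone A: v = q/n = 0.001852/0.25 = 0.007409 m/d → t_A = 618/0.007409 = 83420 d
Zone B: v = q/n = 0.001852/0.13 = 0.01425 m/d → t_B = 645/0.01425 = 45270 d
Zone C: v = q/n = 0.001852/0.32 = 0.005788 m/d → t_C = 229/0.005788 = 39560 d
Total t = 83420 + 45270 + 39560 = 168300 d
   = 168300 / 365 = 461 yr

461 years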